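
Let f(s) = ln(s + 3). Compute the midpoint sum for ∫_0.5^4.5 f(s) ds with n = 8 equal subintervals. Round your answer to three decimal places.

6.729

Δs = (4.5 − 0.5)/8 = 0.5.
Midpoints: 0.75, 1.25, 1.75, 2.25, 2.75, 3.25, 3.75, 4.25.
f(0.75) ≈ 1.322, f(1.25) ≈ 1.447, f(1.75) ≈ 1.558, f(2.25) ≈ 1.658, f(2.75) ≈ 1.749, f(3.25) ≈ 1.833, f(3.75) ≈ 1.910, f(4.25) ≈ 1.981.
Sum = Δs · [f(0.75) + f(1.25) + f(1.75) + ...].
Sum ≈ 6.729.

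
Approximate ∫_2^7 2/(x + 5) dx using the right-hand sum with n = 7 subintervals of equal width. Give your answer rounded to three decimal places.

Δx = (7 − 2)/7 = 5/7.
Right endpoints: 19/7, 24/7, 29/7, 34/7, 39/7, 44/7, 7.
f(19/7) = 7/27, f(24/7) = 14/59, f(29/7) = 0.21875, f(34/7) = 14/69, f(39/7) = 7/37, f(44/7) = 14/79, f(7) = 1/6.
Sum = Δx · [f(19/7) + f(24/7) + f(29/7) + ...].
Sum ≈ 1.037.

1.037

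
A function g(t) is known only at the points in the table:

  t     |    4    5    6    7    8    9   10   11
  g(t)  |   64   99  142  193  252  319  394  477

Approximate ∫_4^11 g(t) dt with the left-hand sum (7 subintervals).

1463

Δt = 1.
Sum = 1·[64 + 99 + 142 + 193 + 252 + 319 + 394] = 1463.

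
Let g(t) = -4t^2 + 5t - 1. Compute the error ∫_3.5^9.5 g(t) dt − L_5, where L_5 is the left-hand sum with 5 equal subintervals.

-163.44

Exact integral: ∫_3.5^9.5 g(t) dt = -897.
L_5 = -733.56.
Error = -897 − (-733.56) = -163.44.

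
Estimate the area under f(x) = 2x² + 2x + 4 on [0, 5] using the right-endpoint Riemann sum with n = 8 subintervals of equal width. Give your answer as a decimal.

Δx = (5 − 0)/8 = 0.625.
Right endpoints: 0.625, 1.25, 1.875, 2.5, 3.125, 3.75, 4.375, 5.
f(0.625) = 6.03125, f(1.25) = 9.625, f(1.875) = 14.78125, f(2.5) = 21.5, f(3.125) = 29.78125, f(3.75) = 39.625, f(4.375) = 51.03125, f(5) = 64.
Sum = Δx · [f(0.625) + f(1.25) + f(1.875) + ...].
Sum = 147.734375.

147.734375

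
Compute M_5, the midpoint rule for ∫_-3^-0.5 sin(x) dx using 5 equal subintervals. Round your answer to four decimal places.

Δx = (-0.5 − (-3))/5 = 0.5.
Midpoints: -2.75, -2.25, -1.75, -1.25, -0.75.
f(-2.75) ≈ -0.3817, f(-2.25) ≈ -0.7781, f(-1.75) ≈ -0.9840, f(-1.25) ≈ -0.9490, f(-0.75) ≈ -0.6816.
Sum = Δx · [f(-2.75) + f(-2.25) + f(-1.75) + f(-1.25) + f(-0.75)].
Sum ≈ -1.8872.

-1.8872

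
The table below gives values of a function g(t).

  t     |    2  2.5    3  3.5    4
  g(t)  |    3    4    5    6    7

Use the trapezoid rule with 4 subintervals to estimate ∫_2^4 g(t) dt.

10

Δt = 0.5.
T_4 = (0.5/2)·[3 + 2·4 + 2·5 + 2·6 + 7] = 10.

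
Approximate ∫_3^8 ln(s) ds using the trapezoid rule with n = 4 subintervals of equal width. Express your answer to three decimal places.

Δs = (8 − 3)/4 = 1.25.
f(3) ≈ 1.099, f(4.25) ≈ 1.447, f(5.5) ≈ 1.705, f(6.75) ≈ 1.910, f(8) ≈ 2.079.
T_4 = (Δs/2)·[f(s_0) + 2f(s_1) + 2f(s_2) + 2f(s_3) + f(s_4)].
Sum ≈ 8.313.

8.313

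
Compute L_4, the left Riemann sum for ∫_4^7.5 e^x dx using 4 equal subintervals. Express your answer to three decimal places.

1096.784

Δx = (7.5 − 4)/4 = 0.875.
Left endpoints: 4, 4.875, 5.75, 6.625.
f(4) ≈ 54.598, f(4.875) ≈ 130.974, f(5.75) ≈ 314.191, f(6.625) ≈ 753.704.
Sum = Δx · [f(4) + f(4.875) + f(5.75) + f(6.625)].
Sum ≈ 1096.784.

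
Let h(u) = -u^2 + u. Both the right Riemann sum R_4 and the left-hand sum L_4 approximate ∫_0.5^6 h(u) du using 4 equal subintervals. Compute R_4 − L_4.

R_4 = -76.61328125.
L_4 = -35.01953125.
R_4 − L_4 = -41.59375.

-41.59375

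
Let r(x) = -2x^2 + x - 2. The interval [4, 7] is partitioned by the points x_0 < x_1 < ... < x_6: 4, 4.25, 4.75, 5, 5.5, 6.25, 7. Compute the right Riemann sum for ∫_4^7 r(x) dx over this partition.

Subinterval widths: 0.25, 0.5, 0.25, 0.5, 0.75, 0.75.
Right endpoints: 4.25, 4.75, 5, 5.5, 6.25, 7.
r(4.25) = -33.875, r(4.75) = -42.375, r(5) = -47, r(5.5) = -57, r(6.25) = -73.875, r(7) = -93.
Sum = Σ Δx_i · r(x_i).
Sum = -195.0625.

-195.0625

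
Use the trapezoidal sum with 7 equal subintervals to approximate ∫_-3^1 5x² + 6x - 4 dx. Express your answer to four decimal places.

Δx = (1 − (-3))/7 = 4/7.
f(-3) = 23, f(-17/7) = 535/49, f(-13/7) = 103/49, f(-9/7) = -169/49, f(-5/7) = -281/49, f(-1/7) = -233/49, f(3/7) = -25/49, f(1) = 7.
T_7 = (Δx/2)·[f(x_0) + 2f(x_1) + ... + 2f(x_{6}) + f(x_7)].
Sum ≈ 7.7551.

7.7551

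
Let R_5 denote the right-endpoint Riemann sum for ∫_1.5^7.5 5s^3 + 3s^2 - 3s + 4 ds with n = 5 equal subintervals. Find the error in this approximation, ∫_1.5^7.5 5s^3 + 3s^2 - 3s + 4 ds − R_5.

-1443.42

Exact integral: ∫_1.5^7.5 f(s) ds = 4310.25.
R_5 = 5753.67.
Error = 4310.25 − 5753.67 = -1443.42.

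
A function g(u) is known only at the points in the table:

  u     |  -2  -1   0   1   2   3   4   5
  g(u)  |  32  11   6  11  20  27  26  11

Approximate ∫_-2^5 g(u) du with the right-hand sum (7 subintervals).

112

Δu = 1.
Sum = 1·[11 + 6 + 11 + 20 + 27 + 26 + 11] = 112.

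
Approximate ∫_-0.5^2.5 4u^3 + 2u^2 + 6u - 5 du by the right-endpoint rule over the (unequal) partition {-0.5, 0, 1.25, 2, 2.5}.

Subinterval widths: 0.5, 1.25, 0.75, 0.5.
Right endpoints: 0, 1.25, 2, 2.5.
f(0) = -5, f(1.25) = 13.4375, f(2) = 47, f(2.5) = 85.
Sum = Σ Δu_i · f(u_i).
Sum = 92.046875.

92.046875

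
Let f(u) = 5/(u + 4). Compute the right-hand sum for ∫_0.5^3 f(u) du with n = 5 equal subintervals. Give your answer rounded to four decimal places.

Δu = (3 − 0.5)/5 = 0.5.
Right endpoints: 1, 1.5, 2, 2.5, 3.
f(1) = 1, f(1.5) = 10/11, f(2) = 5/6, f(2.5) = 10/13, f(3) = 5/7.
Sum = Δu · [f(1) + f(1.5) + f(2) + f(2.5) + f(3)].
Sum ≈ 2.1130.

2.1130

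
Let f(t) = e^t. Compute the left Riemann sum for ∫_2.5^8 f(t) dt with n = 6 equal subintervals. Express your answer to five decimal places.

Δt = (8 − 2.5)/6 = 11/12.
Left endpoints: 2.5, 41/12, 13/3, 5.25, 37/6, 85/12.
f(2.5) ≈ 12.18249, f(41/12) ≈ 30.46769, f(13/3) ≈ 76.19786, f(5.25) ≈ 190.56627, f(37/6) ≈ 476.59481, f(85/12) ≈ 1191.93502.
Sum = Δt · [f(2.5) + f(41/12) + f(13/3) + ...].
Sum ≈ 1813.11545.

1813.11545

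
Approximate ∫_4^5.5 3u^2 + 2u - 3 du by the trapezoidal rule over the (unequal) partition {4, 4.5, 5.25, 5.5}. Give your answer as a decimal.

112.40625

Subinterval widths: 0.5, 0.75, 0.25.
f(4) = 53, f(4.5) = 66.75, f(5.25) = 90.1875, f(5.5) = 98.75.
On each subinterval the trapezoid contributes (Δu_i/2)·[f(u_{i-1}) + f(u_i)].
Sum = 112.40625.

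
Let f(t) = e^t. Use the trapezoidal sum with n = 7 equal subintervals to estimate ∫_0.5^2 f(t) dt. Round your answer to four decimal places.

5.7623

Δt = (2 − 0.5)/7 = 3/14.
f(0.5) ≈ 1.6487, f(5/7) ≈ 2.0427, f(13/14) ≈ 2.5309, f(8/7) ≈ 3.1357, f(19/14) ≈ 3.8851, f(11/7) ≈ 4.8135, f(25/14) ≈ 5.9638, f(2) ≈ 7.3891.
T_7 = (Δt/2)·[f(t_0) + 2f(t_1) + ... + 2f(t_{6}) + f(t_7)].
Sum ≈ 5.7623.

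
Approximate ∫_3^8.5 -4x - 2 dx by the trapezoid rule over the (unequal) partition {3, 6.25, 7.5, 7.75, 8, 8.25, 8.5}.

-137.5

Subinterval widths: 3.25, 1.25, 0.25, 0.25, 0.25, 0.25.
f(3) = -14, f(6.25) = -27, f(7.5) = -32, f(7.75) = -33, f(8) = -34, f(8.25) = -35, f(8.5) = -36.
On each subinterval the trapezoid contributes (Δx_i/2)·[f(x_{i-1}) + f(x_i)].
Sum = -137.5.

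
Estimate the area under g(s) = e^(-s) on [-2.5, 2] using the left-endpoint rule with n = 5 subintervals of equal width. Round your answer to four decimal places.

Δs = (2 − (-2.5))/5 = 0.9.
Left endpoints: -2.5, -1.6, -0.7, 0.2, 1.1.
g(-2.5) ≈ 12.1825, g(-1.6) ≈ 4.9530, g(-0.7) ≈ 2.0138, g(0.2) ≈ 0.8187, g(1.1) ≈ 0.3329.
Sum = Δs · [g(-2.5) + g(-1.6) + g(-0.7) + g(0.2) + g(1.1)].
Sum ≈ 18.2708.

18.2708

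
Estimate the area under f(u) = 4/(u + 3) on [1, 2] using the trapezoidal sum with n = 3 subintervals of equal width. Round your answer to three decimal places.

Δu = (2 − 1)/3 = 1/3.
f(1) = 1, f(4/3) = 12/13, f(5/3) = 6/7, f(2) = 0.8.
T_3 = (Δu/2)·[f(u_0) + 2f(u_1) + 2f(u_2) + f(u_3)].
Sum ≈ 0.893.

0.893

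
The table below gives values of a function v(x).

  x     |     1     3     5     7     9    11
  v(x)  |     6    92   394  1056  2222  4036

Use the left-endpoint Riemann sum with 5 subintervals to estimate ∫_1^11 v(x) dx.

7540

Δx = 2.
Sum = 2·[6 + 92 + 394 + 1056 + 2222] = 7540.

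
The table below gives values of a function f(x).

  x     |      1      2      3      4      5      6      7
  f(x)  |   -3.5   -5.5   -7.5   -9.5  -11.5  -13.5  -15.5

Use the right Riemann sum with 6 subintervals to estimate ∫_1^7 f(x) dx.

-63

Δx = 1.
Sum = 1·[(-5.5) + (-7.5) + (-9.5) + (-11.5) + (-13.5) + (-15.5)] = -63.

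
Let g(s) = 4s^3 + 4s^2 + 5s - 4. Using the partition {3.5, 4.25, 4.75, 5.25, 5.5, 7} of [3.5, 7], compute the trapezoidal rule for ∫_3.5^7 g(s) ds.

Subinterval widths: 0.75, 0.5, 0.5, 0.25, 1.5.
g(3.5) = 234, g(4.25) = 396.5625, g(4.75) = 538.6875, g(5.25) = 711.3125, g(5.5) = 810, g(7) = 1599.
On each subinterval the trapezoid contributes (Δs_i/2)·[g(s_{i-1}) + g(s_i)].
Sum = 2779.6875.

2779.6875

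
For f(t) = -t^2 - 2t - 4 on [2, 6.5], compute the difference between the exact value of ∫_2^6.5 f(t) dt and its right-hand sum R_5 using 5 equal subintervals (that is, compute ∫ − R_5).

21.87

Exact integral: ∫_2^6.5 f(t) dt = -145.125.
R_5 = -166.995.
Error = -145.125 − (-166.995) = 21.87.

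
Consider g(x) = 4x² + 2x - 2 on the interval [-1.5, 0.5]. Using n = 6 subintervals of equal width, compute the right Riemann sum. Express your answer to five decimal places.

Δx = (0.5 − (-1.5))/6 = 1/3.
Right endpoints: -7/6, -5/6, -0.5, -1/6, 1/6, 0.5.
g(-7/6) = 10/9, g(-5/6) = -8/9, g(-0.5) = -2, g(-1/6) = -20/9, g(1/6) = -14/9, g(0.5) = 0.
Sum = Δx · [g(-7/6) + g(-5/6) + g(-0.5) + ...].
Sum ≈ -1.85185.

-1.85185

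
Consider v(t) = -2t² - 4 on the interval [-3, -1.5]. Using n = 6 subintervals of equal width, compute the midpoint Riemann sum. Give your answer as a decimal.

-21.734375

Δt = (-1.5 − (-3))/6 = 0.25.
Midpoints: -2.875, -2.625, -2.375, -2.125, -1.875, -1.625.
v(-2.875) = -20.53125, v(-2.625) = -17.78125, v(-2.375) = -15.28125, v(-2.125) = -13.03125, v(-1.875) = -11.03125, v(-1.625) = -9.28125.
Sum = Δt · [v(-2.875) + v(-2.625) + v(-2.375) + ...].
Sum = -21.734375.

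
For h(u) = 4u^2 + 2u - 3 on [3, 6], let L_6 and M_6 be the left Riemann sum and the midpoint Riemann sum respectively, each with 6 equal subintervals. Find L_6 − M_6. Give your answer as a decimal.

L_6 = 242.
M_6 = 269.75.
L_6 − M_6 = -27.75.

-27.75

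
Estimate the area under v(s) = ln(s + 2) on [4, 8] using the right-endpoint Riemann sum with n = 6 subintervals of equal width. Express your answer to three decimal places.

Δs = (8 − 4)/6 = 2/3.
Right endpoints: 14/3, 16/3, 6, 20/3, 22/3, 8.
v(14/3) ≈ 1.897, v(16/3) ≈ 1.992, v(6) ≈ 2.079, v(20/3) ≈ 2.159, v(22/3) ≈ 2.234, v(8) ≈ 2.303.
Sum = Δs · [v(14/3) + v(16/3) + v(6) + ...].
Sum ≈ 8.443.

8.443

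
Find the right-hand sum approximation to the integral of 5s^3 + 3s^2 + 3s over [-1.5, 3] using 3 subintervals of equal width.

Δs = (3 − (-1.5))/3 = 1.5.
Right endpoints: 0, 1.5, 3.
f(0) = 0, f(1.5) = 28.125, f(3) = 171.
Sum = Δs · [f(0) + f(1.5) + f(3)].
Sum = 298.6875.

298.6875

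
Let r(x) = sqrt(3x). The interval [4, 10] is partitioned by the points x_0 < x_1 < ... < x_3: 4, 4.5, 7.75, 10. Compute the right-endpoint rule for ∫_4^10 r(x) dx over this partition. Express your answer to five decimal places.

Subinterval widths: 0.5, 3.25, 2.25.
Right endpoints: 4.5, 7.75, 10.
r(4.5) ≈ 3.67423, r(7.75) ≈ 4.82183, r(10) ≈ 5.47723.
Sum = Σ Δx_i · r(x_i).
Sum ≈ 29.83181.

29.83181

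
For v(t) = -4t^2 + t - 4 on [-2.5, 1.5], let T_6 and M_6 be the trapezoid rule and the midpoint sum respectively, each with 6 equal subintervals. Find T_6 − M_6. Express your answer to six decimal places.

T_6 ≈ -44.51851852.
M_6 ≈ -42.74074074.
T_6 − M_6 ≈ -1.777778.

-1.777778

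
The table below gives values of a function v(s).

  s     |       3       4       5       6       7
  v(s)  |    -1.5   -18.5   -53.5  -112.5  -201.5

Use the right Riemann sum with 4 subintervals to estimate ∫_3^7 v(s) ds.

Δs = 1.
Sum = 1·[(-18.5) + (-53.5) + (-112.5) + (-201.5)] = -386.

-386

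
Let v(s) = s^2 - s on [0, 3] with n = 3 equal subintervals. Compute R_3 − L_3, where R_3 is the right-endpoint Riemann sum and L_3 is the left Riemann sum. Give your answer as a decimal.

R_3 = 8.
L_3 = 2.
R_3 − L_3 = 6.

6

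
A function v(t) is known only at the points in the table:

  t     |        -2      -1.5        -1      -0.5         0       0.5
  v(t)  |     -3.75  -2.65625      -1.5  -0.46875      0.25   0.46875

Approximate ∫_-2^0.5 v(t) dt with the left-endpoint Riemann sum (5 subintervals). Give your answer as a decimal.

Δt = 0.5.
Sum = 0.5·[(-3.75) + (-2.65625) + (-1.5) + (-0.46875) + 0.25] = -4.0625.

-4.0625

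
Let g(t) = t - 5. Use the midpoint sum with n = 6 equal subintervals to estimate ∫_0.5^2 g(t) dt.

-5.625

Δt = (2 − 0.5)/6 = 0.25.
Midpoints: 0.625, 0.875, 1.125, 1.375, 1.625, 1.875.
g(0.625) = -4.375, g(0.875) = -4.125, g(1.125) = -3.875, g(1.375) = -3.625, g(1.625) = -3.375, g(1.875) = -3.125.
Sum = Δt · [g(0.625) + g(0.875) + g(1.125) + ...].
Sum = -5.625.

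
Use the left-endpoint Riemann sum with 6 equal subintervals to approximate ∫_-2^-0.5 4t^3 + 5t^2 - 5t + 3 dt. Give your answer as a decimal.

Δt = (-0.5 − (-2))/6 = 0.25.
Left endpoints: -2, -1.75, -1.5, -1.25, -1, -0.75.
f(-2) = 1, f(-1.75) = 5.625, f(-1.5) = 8.25, f(-1.25) = 9.25, f(-1) = 9, f(-0.75) = 7.875.
Sum = Δt · [f(-2) + f(-1.75) + f(-1.5) + ...].
Sum = 10.25.

10.25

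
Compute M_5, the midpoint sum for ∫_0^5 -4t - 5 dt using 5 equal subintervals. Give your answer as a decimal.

Δt = (5 − 0)/5 = 1.
Midpoints: 0.5, 1.5, 2.5, 3.5, 4.5.
f(0.5) = -7, f(1.5) = -11, f(2.5) = -15, f(3.5) = -19, f(4.5) = -23.
Sum = Δt · [f(0.5) + f(1.5) + f(2.5) + f(3.5) + f(4.5)].
Sum = -75.

-75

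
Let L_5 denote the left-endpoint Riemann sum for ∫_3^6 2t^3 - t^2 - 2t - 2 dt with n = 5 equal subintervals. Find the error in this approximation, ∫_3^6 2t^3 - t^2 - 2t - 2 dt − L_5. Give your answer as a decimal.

98.82

Exact integral: ∫_3^6 f(t) dt = 511.5.
L_5 = 412.68.
Error = 511.5 − 412.68 = 98.82.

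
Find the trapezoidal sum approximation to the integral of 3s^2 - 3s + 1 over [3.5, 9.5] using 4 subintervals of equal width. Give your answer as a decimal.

Δs = (9.5 − 3.5)/4 = 1.5.
f(3.5) = 27.25, f(5) = 61, f(6.5) = 108.25, f(8) = 169, f(9.5) = 243.25.
T_4 = (Δs/2)·[f(s_0) + 2f(s_1) + 2f(s_2) + 2f(s_3) + f(s_4)].
Sum = 710.25.

710.25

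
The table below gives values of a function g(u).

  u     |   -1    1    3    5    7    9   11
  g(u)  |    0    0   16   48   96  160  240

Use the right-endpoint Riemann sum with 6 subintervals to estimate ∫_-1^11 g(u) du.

Δu = 2.
Sum = 2·[0 + 16 + 48 + 96 + 160 + 240] = 1120.

1120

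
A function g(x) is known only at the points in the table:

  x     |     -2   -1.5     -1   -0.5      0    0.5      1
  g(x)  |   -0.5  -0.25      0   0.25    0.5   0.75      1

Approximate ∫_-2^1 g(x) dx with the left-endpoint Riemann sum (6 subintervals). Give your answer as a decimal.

Δx = 0.5.
Sum = 0.5·[(-0.5) + (-0.25) + 0 + 0.25 + 0.5 + 0.75] = 0.375.

0.375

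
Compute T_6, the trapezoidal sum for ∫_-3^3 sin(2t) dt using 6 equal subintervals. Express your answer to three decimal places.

Δt = (3 − (-3))/6 = 1.
f(-3) ≈ 0.279, f(-2) ≈ 0.757, f(-1) ≈ -0.909, f(0) ≈ 0.000, f(1) ≈ 0.909, f(2) ≈ -0.757, f(3) ≈ -0.279.
T_6 = (Δt/2)·[f(t_0) + 2f(t_1) + ... + 2f(t_{5}) + f(t_6)].
Sum ≈ 0.000.

0.000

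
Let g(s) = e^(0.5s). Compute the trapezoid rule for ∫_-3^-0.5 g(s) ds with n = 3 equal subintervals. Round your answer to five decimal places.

Δs = (-0.5 − (-3))/3 = 5/6.
g(-3) ≈ 0.22313, g(-13/6) ≈ 0.33847, g(-4/3) ≈ 0.51342, g(-0.5) ≈ 0.77880.
T_3 = (Δs/2)·[g(s_0) + 2g(s_1) + 2g(s_2) + g(s_3)].
Sum ≈ 1.12737.

1.12737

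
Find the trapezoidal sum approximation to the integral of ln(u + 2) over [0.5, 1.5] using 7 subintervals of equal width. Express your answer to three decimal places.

Δu = (1.5 − 0.5)/7 = 1/7.
f(0.5) ≈ 0.916, f(9/14) ≈ 0.972, f(11/14) ≈ 1.025, f(13/14) ≈ 1.075, f(15/14) ≈ 1.122, f(17/14) ≈ 1.168, f(19/14) ≈ 1.211, f(1.5) ≈ 1.253.
T_7 = (Δu/2)·[f(u_0) + 2f(u_1) + ... + 2f(u_{6}) + f(u_7)].
Sum ≈ 1.094.

1.094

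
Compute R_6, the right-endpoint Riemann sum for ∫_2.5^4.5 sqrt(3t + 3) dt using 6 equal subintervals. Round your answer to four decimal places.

7.4693

Δt = (4.5 − 2.5)/6 = 1/3.
Right endpoints: 17/6, 19/6, 3.5, 23/6, 25/6, 4.5.
f(17/6) ≈ 3.3912, f(19/6) ≈ 3.5355, f(3.5) ≈ 3.6742, f(23/6) ≈ 3.8079, f(25/6) ≈ 3.9370, f(4.5) ≈ 4.0620.
Sum = Δt · [f(17/6) + f(19/6) + f(3.5) + ...].
Sum ≈ 7.4693.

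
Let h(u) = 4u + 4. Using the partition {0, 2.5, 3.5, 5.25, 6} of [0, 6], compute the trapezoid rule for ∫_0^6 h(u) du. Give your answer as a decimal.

96

Subinterval widths: 2.5, 1, 1.75, 0.75.
h(0) = 4, h(2.5) = 14, h(3.5) = 18, h(5.25) = 25, h(6) = 28.
On each subinterval the trapezoid contributes (Δu_i/2)·[h(u_{i-1}) + h(u_i)].
Sum = 96.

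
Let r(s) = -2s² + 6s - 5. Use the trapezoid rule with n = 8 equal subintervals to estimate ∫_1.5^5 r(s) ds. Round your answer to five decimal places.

Δs = (5 − 1.5)/8 = 0.4375.
r(1.5) = -0.5, r(1.9375) = -0.8828125, r(2.375) = -2.03125, r(2.8125) = -3.9453125, r(3.25) = -6.625, r(3.6875) = -10.0703125, r(4.125) = -14.28125, r(4.5625) = -19.2578125, r(5) = -25.
T_8 = (Δs/2)·[r(s_0) + 2r(s_1) + ... + 2r(s_{7}) + r(s_8)].
Sum ≈ -30.55664.

-30.55664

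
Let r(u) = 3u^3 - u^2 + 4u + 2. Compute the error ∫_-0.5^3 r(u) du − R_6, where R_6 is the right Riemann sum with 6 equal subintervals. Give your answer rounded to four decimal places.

-27.3002

Exact integral: ∫_-0.5^3 r(u) du ≈ 76.161458.
R_6 ≈ 103.461661.
Error ≈ 76.161458 − 103.461661 ≈ -27.3002.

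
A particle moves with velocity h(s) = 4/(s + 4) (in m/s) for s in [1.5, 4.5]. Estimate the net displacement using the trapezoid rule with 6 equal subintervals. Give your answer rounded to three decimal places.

1.743

Δs = (4.5 − 1.5)/6 = 0.5.
h(1.5) = 8/11, h(2) = 2/3, h(2.5) = 8/13, h(3) = 4/7, h(3.5) = 8/15, h(4) = 0.5, h(4.5) = 8/17.
T_6 = (Δs/2)·[h(s_0) + 2h(s_1) + ... + 2h(s_{5}) + h(s_6)].
Sum ≈ 1.743.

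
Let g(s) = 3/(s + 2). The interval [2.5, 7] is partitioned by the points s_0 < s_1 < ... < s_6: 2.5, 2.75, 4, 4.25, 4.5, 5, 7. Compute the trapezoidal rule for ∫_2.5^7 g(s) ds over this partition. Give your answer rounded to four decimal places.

Subinterval widths: 0.25, 1.25, 0.25, 0.25, 0.5, 2.
g(2.5) = 2/3, g(2.75) = 12/19, g(4) = 0.5, g(4.25) = 0.48, g(4.5) = 6/13, g(5) = 3/7, g(7) = 1/3.
On each subinterval the trapezoid contributes (Δs_i/2)·[g(s_{i-1}) + g(s_i)].
Sum ≈ 2.0941.

2.0941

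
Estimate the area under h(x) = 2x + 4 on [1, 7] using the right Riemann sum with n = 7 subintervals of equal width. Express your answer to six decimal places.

Δx = (7 − 1)/7 = 6/7.
Right endpoints: 13/7, 19/7, 25/7, 31/7, 37/7, 43/7, 7.
h(13/7) = 54/7, h(19/7) = 66/7, h(25/7) = 78/7, h(31/7) = 90/7, h(37/7) = 102/7, h(43/7) = 114/7, h(7) = 18.
Sum = Δx · [h(13/7) + h(19/7) + h(25/7) + ...].
Sum ≈ 77.142857.

77.142857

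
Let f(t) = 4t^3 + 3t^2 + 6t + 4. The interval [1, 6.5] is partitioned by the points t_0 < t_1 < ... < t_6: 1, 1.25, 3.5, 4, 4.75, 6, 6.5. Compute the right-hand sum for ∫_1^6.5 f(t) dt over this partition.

2992.59375

Subinterval widths: 0.25, 2.25, 0.5, 0.75, 1.25, 0.5.
Right endpoints: 1.25, 3.5, 4, 4.75, 6, 6.5.
f(1.25) = 24, f(3.5) = 233.25, f(4) = 332, f(4.75) = 528.875, f(6) = 1012, f(6.5) = 1268.25.
Sum = Σ Δt_i · f(t_i).
Sum = 2992.59375.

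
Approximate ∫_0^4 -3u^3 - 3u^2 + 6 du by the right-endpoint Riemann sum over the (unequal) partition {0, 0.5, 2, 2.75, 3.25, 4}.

Subinterval widths: 0.5, 1.5, 0.75, 0.5, 0.75.
Right endpoints: 0.5, 2, 2.75, 3.25, 4.
f(0.5) = 4.875, f(2) = -30, f(2.75) = -79.078125, f(3.25) = -128.671875, f(4) = -234.
Sum = Σ Δu_i · f(u_i).
Sum = -341.70703125.

-341.70703125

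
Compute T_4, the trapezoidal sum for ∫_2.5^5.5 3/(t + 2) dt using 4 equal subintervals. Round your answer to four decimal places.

Δt = (5.5 − 2.5)/4 = 0.75.
f(2.5) = 2/3, f(3.25) = 4/7, f(4) = 0.5, f(4.75) = 4/9, f(5.5) = 0.4.
T_4 = (Δt/2)·[f(t_0) + 2f(t_1) + 2f(t_2) + 2f(t_3) + f(t_4)].
Sum ≈ 1.5369.

1.5369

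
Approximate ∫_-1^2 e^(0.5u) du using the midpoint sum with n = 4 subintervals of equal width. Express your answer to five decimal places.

Δu = (2 − (-1))/4 = 0.75.
Midpoints: -0.625, 0.125, 0.875, 1.625.
f(-0.625) ≈ 0.73162, f(0.125) ≈ 1.06449, f(0.875) ≈ 1.54883, f(1.625) ≈ 2.25353.
Sum = Δu · [f(-0.625) + f(0.125) + f(0.875) + f(1.625)].
Sum ≈ 4.19886.

4.19886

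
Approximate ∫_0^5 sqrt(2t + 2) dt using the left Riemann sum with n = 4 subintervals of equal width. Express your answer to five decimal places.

Δt = (5 − 0)/4 = 1.25.
Left endpoints: 0, 1.25, 2.5, 3.75.
f(0) ≈ 1.41421, f(1.25) ≈ 2.12132, f(2.5) ≈ 2.64575, f(3.75) ≈ 3.08221.
Sum = Δt · [f(0) + f(1.25) + f(2.5) + f(3.75)].
Sum ≈ 11.57937.

11.57937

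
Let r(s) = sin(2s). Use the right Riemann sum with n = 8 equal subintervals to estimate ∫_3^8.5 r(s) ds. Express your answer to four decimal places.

0.2827

Δs = (8.5 − 3)/8 = 0.6875.
Right endpoints: 3.6875, 4.375, 5.0625, 5.75, 6.4375, 7.125, 7.8125, 8.5.
r(3.6875) ≈ 0.8875, r(4.375) ≈ 0.6247, r(5.0625) ≈ -0.6444, r(5.75) ≈ -0.8755, r(6.4375) ≈ 0.3038, r(7.125) ≈ 0.9936, r(7.8125) ≈ 0.0829, r(8.5) ≈ -0.9614.
Sum = Δs · [r(3.6875) + r(4.375) + r(5.0625) + ...].
Sum ≈ 0.2827.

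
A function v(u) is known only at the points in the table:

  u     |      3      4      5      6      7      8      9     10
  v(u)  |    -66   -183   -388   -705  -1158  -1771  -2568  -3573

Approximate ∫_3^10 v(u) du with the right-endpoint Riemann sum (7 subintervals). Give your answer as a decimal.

Δu = 1.
Sum = 1·[(-183) + (-388) + (-705) + (-1158) + (-1771) + (-2568) + (-3573)] = -10346.

-10346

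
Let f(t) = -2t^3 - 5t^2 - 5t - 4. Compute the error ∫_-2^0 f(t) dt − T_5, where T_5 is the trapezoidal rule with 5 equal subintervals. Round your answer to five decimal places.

Exact integral: ∫_-2^0 f(t) dt ≈ -3.3333333.
T_5 = -3.28.
Error ≈ -3.3333333 − (-3.28) ≈ -0.05333.

-0.05333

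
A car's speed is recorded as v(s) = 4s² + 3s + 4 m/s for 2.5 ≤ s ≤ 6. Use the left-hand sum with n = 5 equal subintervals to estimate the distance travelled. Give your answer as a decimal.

281.61

Δs = (6 − 2.5)/5 = 0.7.
Left endpoints: 2.5, 3.2, 3.9, 4.6, 5.3.
v(2.5) = 36.5, v(3.2) = 54.56, v(3.9) = 76.54, v(4.6) = 102.44, v(5.3) = 132.26.
Sum = Δs · [v(2.5) + v(3.2) + v(3.9) + v(4.6) + v(5.3)].
Sum = 281.61.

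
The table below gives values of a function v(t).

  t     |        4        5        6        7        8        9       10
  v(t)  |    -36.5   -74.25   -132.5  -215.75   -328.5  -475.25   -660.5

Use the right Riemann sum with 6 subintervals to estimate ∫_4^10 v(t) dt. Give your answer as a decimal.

-1886.75

Δt = 1.
Sum = 1·[(-74.25) + (-132.5) + (-215.75) + (-328.5) + (-475.25) + (-660.5)] = -1886.75.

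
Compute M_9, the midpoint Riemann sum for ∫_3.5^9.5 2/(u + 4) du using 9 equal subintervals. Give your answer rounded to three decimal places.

Δu = (9.5 − 3.5)/9 = 2/3.
Midpoints: 23/6, 4.5, 31/6, 35/6, 6.5, 43/6, 47/6, 8.5, 55/6.
f(23/6) = 12/47, f(4.5) = 4/17, f(31/6) = 12/55, f(35/6) = 12/59, f(6.5) = 4/21, f(43/6) = 12/67, f(47/6) = 12/71, f(8.5) = 0.16, f(55/6) = 12/79.
Sum = Δu · [f(23/6) + f(4.5) + f(31/6) + ...].
Sum ≈ 1.175.

1.175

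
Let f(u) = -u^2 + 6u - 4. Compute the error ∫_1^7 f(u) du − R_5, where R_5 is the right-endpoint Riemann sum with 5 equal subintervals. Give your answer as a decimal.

8.64

Exact integral: ∫_1^7 f(u) du = 6.
R_5 = -2.64.
Error = 6 − (-2.64) = 8.64.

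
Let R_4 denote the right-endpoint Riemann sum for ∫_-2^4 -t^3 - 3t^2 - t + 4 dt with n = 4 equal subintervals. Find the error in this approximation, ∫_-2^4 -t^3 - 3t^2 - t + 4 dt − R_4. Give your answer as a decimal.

99

Exact integral: ∫_-2^4 f(t) dt = -114.
R_4 = -213.
Error = -114 − (-213) = 99.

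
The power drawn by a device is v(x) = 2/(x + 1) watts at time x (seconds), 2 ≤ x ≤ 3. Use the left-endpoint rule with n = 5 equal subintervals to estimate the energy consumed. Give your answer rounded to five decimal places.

0.59235

Δx = (3 − 2)/5 = 0.2.
Left endpoints: 2, 2.2, 2.4, 2.6, 2.8.
v(2) = 2/3, v(2.2) = 0.625, v(2.4) = 10/17, v(2.6) = 5/9, v(2.8) = 10/19.
Sum = Δx · [v(2) + v(2.2) + v(2.4) + v(2.6) + v(2.8)].
Sum ≈ 0.59235.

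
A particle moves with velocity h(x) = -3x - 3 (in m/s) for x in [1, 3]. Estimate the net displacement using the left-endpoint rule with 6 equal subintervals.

-17

Δx = (3 − 1)/6 = 1/3.
Left endpoints: 1, 4/3, 5/3, 2, 7/3, 8/3.
h(1) = -6, h(4/3) = -7, h(5/3) = -8, h(2) = -9, h(7/3) = -10, h(8/3) = -11.
Sum = Δx · [h(1) + h(4/3) + h(5/3) + ...].
Sum = -17.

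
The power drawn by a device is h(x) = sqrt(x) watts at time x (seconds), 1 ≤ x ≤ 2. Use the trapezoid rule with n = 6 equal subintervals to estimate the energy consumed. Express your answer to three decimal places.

Δx = (2 − 1)/6 = 1/6.
h(1) ≈ 1.000, h(7/6) ≈ 1.080, h(4/3) ≈ 1.155, h(1.5) ≈ 1.225, h(5/3) ≈ 1.291, h(11/6) ≈ 1.354, h(2) ≈ 1.414.
T_6 = (Δx/2)·[h(x_0) + 2h(x_1) + ... + 2h(x_{5}) + h(x_6)].
Sum ≈ 1.219.

1.219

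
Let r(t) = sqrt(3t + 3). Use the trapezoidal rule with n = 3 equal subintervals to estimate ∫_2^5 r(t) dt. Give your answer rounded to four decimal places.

10.9584

Δt = (5 − 2)/3 = 1.
r(2) ≈ 3.0000, r(3) ≈ 3.4641, r(4) ≈ 3.8730, r(5) ≈ 4.2426.
T_3 = (Δt/2)·[r(t_0) + 2r(t_1) + 2r(t_2) + r(t_3)].
Sum ≈ 10.9584.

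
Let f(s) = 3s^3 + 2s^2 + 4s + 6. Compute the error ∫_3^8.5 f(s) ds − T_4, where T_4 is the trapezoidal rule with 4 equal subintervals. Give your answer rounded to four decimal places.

-93.1527

Exact integral: ∫_3^8.5 f(s) ds ≈ 4405.213542.
T_4 ≈ 4498.366211.
Error ≈ 4405.213542 − 4498.366211 ≈ -93.1527.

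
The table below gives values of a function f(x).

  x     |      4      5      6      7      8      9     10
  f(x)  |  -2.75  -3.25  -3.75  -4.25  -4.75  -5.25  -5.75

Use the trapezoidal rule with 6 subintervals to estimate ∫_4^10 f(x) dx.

Δx = 1.
T_6 = (1/2)·[(-2.75) + 2·(-3.25) + 2·(-3.75) + 2·(-4.25) + 2·(-4.75) + 2·(-5.25) + (-5.75)] = -25.5.

-25.5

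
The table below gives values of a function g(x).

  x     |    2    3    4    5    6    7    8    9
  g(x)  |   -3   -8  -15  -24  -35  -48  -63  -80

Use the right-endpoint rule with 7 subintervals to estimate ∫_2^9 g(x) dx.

Δx = 1.
Sum = 1·[(-8) + (-15) + (-24) + (-35) + (-48) + (-63) + (-80)] = -273.

-273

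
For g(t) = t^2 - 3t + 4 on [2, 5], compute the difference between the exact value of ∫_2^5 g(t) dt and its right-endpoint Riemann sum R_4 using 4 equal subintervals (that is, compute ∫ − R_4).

Exact integral: ∫_2^5 g(t) dt = 19.5.
R_4 = 24.28125.
Error = 19.5 − 24.28125 = -4.78125.

-4.78125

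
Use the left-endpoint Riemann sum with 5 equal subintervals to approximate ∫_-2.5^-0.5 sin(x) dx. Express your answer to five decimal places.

-1.68009

Δx = (-0.5 − (-2.5))/5 = 0.4.
Left endpoints: -2.5, -2.1, -1.7, -1.3, -0.9.
f(-2.5) ≈ -0.59847, f(-2.1) ≈ -0.86321, f(-1.7) ≈ -0.99166, f(-1.3) ≈ -0.96356, f(-0.9) ≈ -0.78333.
Sum = Δx · [f(-2.5) + f(-2.1) + f(-1.7) + f(-1.3) + f(-0.9)].
Sum ≈ -1.68009.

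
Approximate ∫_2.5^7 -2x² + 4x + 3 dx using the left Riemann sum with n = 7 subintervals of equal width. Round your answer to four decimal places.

Δx = (7 − 2.5)/7 = 9/14.
Left endpoints: 2.5, 22/7, 53/14, 31/7, 71/14, 40/7, 89/14.
f(2.5) = 0.5, f(22/7) = -205/49, f(53/14) = -1031/98, f(31/7) = -907/49, f(71/14) = -2759/98, f(40/7) = -1933/49, f(89/14) = -5135/98.
Sum = Δx · [f(2.5) + f(22/7) + f(53/14) + ...].
Sum ≈ -98.1735.

-98.1735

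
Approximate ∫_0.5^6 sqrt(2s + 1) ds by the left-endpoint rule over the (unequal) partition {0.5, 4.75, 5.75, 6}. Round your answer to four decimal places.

10.1347

Subinterval widths: 4.25, 1, 0.25.
Left endpoints: 0.5, 4.75, 5.75.
f(0.5) ≈ 1.4142, f(4.75) ≈ 3.2404, f(5.75) ≈ 3.5355.
Sum = Σ Δs_i · f(s_i).
Sum ≈ 10.1347.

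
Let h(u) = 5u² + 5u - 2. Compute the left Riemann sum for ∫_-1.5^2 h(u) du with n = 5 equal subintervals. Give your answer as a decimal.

8.575

Δu = (2 − (-1.5))/5 = 0.7.
Left endpoints: -1.5, -0.8, -0.1, 0.6, 1.3.
h(-1.5) = 1.75, h(-0.8) = -2.8, h(-0.1) = -2.45, h(0.6) = 2.8, h(1.3) = 12.95.
Sum = Δu · [h(-1.5) + h(-0.8) + h(-0.1) + h(0.6) + h(1.3)].
Sum = 8.575.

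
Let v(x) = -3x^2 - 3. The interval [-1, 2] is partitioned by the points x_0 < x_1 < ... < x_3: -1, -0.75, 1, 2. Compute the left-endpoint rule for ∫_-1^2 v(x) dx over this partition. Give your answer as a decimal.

-15.703125

Subinterval widths: 0.25, 1.75, 1.
Left endpoints: -1, -0.75, 1.
v(-1) = -6, v(-0.75) = -4.6875, v(1) = -6.
Sum = Σ Δx_i · v(x_i).
Sum = -15.703125.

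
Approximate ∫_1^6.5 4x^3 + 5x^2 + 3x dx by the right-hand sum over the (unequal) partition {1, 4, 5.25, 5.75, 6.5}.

3427.90625

Subinterval widths: 3, 1.25, 0.5, 0.75.
Right endpoints: 4, 5.25, 5.75, 6.5.
f(4) = 348, f(5.25) = 732.375, f(5.75) = 943, f(6.5) = 1329.25.
Sum = Σ Δx_i · f(x_i).
Sum = 3427.90625.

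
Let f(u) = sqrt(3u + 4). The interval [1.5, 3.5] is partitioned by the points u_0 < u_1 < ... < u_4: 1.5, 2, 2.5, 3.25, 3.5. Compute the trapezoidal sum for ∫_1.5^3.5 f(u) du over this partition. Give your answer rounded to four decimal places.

Subinterval widths: 0.5, 0.5, 0.75, 0.25.
f(1.5) ≈ 2.9155, f(2) ≈ 3.1623, f(2.5) ≈ 3.3912, f(3.25) ≈ 3.7081, f(3.5) ≈ 3.8079.
On each subinterval the trapezoid contributes (Δu_i/2)·[f(u_{i-1}) + f(u_i)].
Sum ≈ 6.7595.

6.7595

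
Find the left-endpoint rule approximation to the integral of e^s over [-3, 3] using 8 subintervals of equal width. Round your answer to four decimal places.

Δs = (3 − (-3))/8 = 0.75.
Left endpoints: -3, -2.25, -1.5, -0.75, 0, 0.75, 1.5, 2.25.
f(-3) ≈ 0.0498, f(-2.25) ≈ 0.1054, f(-1.5) ≈ 0.2231, f(-0.75) ≈ 0.4724, f(0) ≈ 1.0000, f(0.75) ≈ 2.1170, f(1.5) ≈ 4.4817, f(2.25) ≈ 9.4877.
Sum = Δs · [f(-3) + f(-2.25) + f(-1.5) + ...].
Sum ≈ 13.4528.

13.4528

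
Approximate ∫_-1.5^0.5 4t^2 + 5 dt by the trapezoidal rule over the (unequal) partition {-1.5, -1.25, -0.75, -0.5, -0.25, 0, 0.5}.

14.875

Subinterval widths: 0.25, 0.5, 0.25, 0.25, 0.25, 0.5.
f(-1.5) = 14, f(-1.25) = 11.25, f(-0.75) = 7.25, f(-0.5) = 6, f(-0.25) = 5.25, f(0) = 5, f(0.5) = 6.
On each subinterval the trapezoid contributes (Δt_i/2)·[f(t_{i-1}) + f(t_i)].
Sum = 14.875.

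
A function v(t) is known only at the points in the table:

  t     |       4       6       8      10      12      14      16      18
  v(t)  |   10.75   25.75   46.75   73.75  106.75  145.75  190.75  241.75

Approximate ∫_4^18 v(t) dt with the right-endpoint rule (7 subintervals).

Δt = 2.
Sum = 2·[25.75 + 46.75 + 73.75 + 106.75 + 145.75 + 190.75 + 241.75] = 1662.5.

1662.5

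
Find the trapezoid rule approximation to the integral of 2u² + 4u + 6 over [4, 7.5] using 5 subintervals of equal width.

340.655

Δu = (7.5 − 4)/5 = 0.7.
f(4) = 54, f(4.7) = 68.98, f(5.4) = 85.92, f(6.1) = 104.82, f(6.8) = 125.68, f(7.5) = 148.5.
T_5 = (Δu/2)·[f(u_0) + 2f(u_1) + ... + 2f(u_{4}) + f(u_5)].
Sum = 340.655.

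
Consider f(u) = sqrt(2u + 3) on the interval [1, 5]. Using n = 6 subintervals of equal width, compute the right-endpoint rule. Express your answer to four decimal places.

Δu = (5 − 1)/6 = 2/3.
Right endpoints: 5/3, 7/3, 3, 11/3, 13/3, 5.
f(5/3) ≈ 2.5166, f(7/3) ≈ 2.7689, f(3) ≈ 3.0000, f(11/3) ≈ 3.2146, f(13/3) ≈ 3.4157, f(5) ≈ 3.6056.
Sum = Δu · [f(5/3) + f(7/3) + f(3) + ...].
Sum ≈ 12.3475.

12.3475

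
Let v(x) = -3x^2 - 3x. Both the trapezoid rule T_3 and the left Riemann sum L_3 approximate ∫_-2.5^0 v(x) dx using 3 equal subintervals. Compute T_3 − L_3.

4.6875

T_3 ≈ -7.1180556.
L_3 ≈ -11.8055556.
T_3 − L_3 = 4.6875.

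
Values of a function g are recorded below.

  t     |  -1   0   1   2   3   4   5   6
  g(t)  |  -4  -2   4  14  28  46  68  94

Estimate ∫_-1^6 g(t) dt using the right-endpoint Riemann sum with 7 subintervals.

Δt = 1.
Sum = 1·[(-2) + 4 + 14 + 28 + 46 + 68 + 94] = 252.

252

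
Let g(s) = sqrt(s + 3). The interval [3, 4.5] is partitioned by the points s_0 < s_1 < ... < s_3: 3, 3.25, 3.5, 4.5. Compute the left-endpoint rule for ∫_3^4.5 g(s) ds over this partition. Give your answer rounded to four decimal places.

3.7869

Subinterval widths: 0.25, 0.25, 1.
Left endpoints: 3, 3.25, 3.5.
g(3) ≈ 2.4495, g(3.25) ≈ 2.5000, g(3.5) ≈ 2.5495.
Sum = Σ Δs_i · g(s_i).
Sum ≈ 3.7869.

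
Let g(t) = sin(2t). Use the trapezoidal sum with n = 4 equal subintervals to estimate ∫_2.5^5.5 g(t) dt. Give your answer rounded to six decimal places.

0.112402

Δt = (5.5 − 2.5)/4 = 0.75.
g(2.5) ≈ -0.958924, g(3.25) ≈ 0.215120, g(4) ≈ 0.989358, g(4.75) ≈ -0.075151, g(5.5) ≈ -0.999990.
T_4 = (Δt/2)·[g(t_0) + 2g(t_1) + 2g(t_2) + 2g(t_3) + g(t_4)].
Sum ≈ 0.112402.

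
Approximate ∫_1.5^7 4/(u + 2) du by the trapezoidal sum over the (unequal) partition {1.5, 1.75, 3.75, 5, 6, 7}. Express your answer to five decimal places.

Subinterval widths: 0.25, 2, 1.25, 1, 1.
f(1.5) = 8/7, f(1.75) = 16/15, f(3.75) = 16/23, f(5) = 4/7, f(6) = 0.5, f(7) = 4/9.
On each subinterval the trapezoid contributes (Δu_i/2)·[f(u_{i-1}) + f(u_i)].
Sum ≈ 3.83837.

3.83837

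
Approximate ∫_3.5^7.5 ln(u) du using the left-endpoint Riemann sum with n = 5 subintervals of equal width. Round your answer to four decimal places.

6.4141

Δu = (7.5 − 3.5)/5 = 0.8.
Left endpoints: 3.5, 4.3, 5.1, 5.9, 6.7.
f(3.5) ≈ 1.2528, f(4.3) ≈ 1.4586, f(5.1) ≈ 1.6292, f(5.9) ≈ 1.7750, f(6.7) ≈ 1.9021.
Sum = Δu · [f(3.5) + f(4.3) + f(5.1) + f(5.9) + f(6.7)].
Sum ≈ 6.4141.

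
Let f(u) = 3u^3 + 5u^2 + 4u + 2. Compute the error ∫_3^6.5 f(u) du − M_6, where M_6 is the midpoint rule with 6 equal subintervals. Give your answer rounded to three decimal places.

Exact integral: ∫_3^6.5 f(u) du ≈ 1764.25521.
M_6 ≈ 1759.51613.
Error ≈ 1764.25521 − 1759.51613 ≈ 4.739.

4.739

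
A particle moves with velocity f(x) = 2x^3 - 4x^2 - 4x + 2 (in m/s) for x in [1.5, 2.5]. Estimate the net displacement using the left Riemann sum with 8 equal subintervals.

-5.59375

Δx = (2.5 − 1.5)/8 = 0.125.
Left endpoints: 1.5, 1.625, 1.75, 1.875, 2, 2.125, 2.25, 2.375.
f(1.5) = -6.25, f(1.625) = -6.48046875, f(1.75) = -6.53125, f(1.875) = -6.37890625, f(2) = -6, f(2.125) = -5.37109375, f(2.25) = -4.46875, f(2.375) = -3.26953125.
Sum = Δx · [f(1.5) + f(1.625) + f(1.75) + ...].
Sum = -5.59375.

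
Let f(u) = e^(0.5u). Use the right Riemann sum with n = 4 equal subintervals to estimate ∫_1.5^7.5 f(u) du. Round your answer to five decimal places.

Δu = (7.5 − 1.5)/4 = 1.5.
Right endpoints: 3, 4.5, 6, 7.5.
f(3) ≈ 4.48169, f(4.5) ≈ 9.48774, f(6) ≈ 20.08554, f(7.5) ≈ 42.52108.
Sum = Δu · [f(3) + f(4.5) + f(6) + f(7.5)].
Sum ≈ 114.86407.

114.86407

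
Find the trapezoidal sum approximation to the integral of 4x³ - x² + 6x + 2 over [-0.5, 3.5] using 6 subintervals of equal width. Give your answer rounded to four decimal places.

184.7037

Δx = (3.5 − (-0.5))/6 = 2/3.
f(-0.5) = -1.75, f(1/6) = 323/108, f(5/6) = 931/108, f(1.5) = 22.25, f(13/6) = 5507/108, f(17/6) = 11011/108, f(3.5) = 182.25.
T_6 = (Δx/2)·[f(x_0) + 2f(x_1) + ... + 2f(x_{5}) + f(x_6)].
Sum ≈ 184.7037.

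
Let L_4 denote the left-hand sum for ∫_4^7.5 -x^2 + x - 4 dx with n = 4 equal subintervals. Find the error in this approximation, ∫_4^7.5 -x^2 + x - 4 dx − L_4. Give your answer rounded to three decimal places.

Exact integral: ∫_4^7.5 f(x) dx ≈ -113.16667.
L_4 = -97.53515625.
Error ≈ -113.16667 − (-97.53515625) ≈ -15.632.

-15.632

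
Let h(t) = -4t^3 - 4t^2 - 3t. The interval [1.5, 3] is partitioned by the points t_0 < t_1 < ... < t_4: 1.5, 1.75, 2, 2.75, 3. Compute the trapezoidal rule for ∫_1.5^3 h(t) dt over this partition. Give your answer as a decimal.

Subinterval widths: 0.25, 0.25, 0.75, 0.25.
h(1.5) = -27, h(1.75) = -38.9375, h(2) = -54, h(2.75) = -121.6875, h(3) = -153.
On each subinterval the trapezoid contributes (Δt_i/2)·[h(t_{i-1}) + h(t_i)].
Sum = -120.078125.

-120.078125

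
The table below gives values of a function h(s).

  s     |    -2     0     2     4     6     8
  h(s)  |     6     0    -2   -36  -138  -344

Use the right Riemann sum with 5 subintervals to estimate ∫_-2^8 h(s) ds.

-1040

Δs = 2.
Sum = 2·[0 + (-2) + (-36) + (-138) + (-344)] = -1040.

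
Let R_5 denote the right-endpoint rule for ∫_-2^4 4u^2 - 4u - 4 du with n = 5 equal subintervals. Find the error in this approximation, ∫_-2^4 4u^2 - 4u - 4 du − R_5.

-20.16

Exact integral: ∫_-2^4 f(u) du = 48.
R_5 = 68.16.
Error = 48 − 68.16 = -20.16.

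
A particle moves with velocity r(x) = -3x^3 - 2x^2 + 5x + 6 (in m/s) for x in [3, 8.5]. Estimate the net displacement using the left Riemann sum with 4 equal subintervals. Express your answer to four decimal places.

-2868.7334

Δx = (8.5 − 3)/4 = 1.375.
Left endpoints: 3, 4.375, 5.75, 7.125.
r(3) = -78, r(4.375) = -133953/512, r(5.75) = -601.703125, r(7.125) = -586251/512.
Sum = Δx · [r(3) + r(4.375) + r(5.75) + r(7.125)].
Sum ≈ -2868.7334.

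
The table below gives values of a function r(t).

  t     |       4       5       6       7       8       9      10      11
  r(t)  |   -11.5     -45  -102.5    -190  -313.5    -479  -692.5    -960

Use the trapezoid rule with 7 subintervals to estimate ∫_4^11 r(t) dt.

-2308.25

Δt = 1.
T_7 = (1/2)·[(-11.5) + 2·(-45) + 2·(-102.5) + 2·(-190) + 2·(-313.5) + 2·(-479) + 2·(-692.5) + (-960)] = -2308.25.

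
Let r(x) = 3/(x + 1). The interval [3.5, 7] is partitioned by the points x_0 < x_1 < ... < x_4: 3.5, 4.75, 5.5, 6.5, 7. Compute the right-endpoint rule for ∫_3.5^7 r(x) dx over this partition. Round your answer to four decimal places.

Subinterval widths: 1.25, 0.75, 1, 0.5.
Right endpoints: 4.75, 5.5, 6.5, 7.
r(4.75) = 12/23, r(5.5) = 6/13, r(6.5) = 0.4, r(7) = 0.375.
Sum = Σ Δx_i · r(x_i).
Sum ≈ 1.5858.

1.5858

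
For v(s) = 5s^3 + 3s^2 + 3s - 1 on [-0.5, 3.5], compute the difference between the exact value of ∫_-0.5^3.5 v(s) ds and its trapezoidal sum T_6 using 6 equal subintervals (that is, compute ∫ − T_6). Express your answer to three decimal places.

Exact integral: ∫_-0.5^3.5 v(s) ds = 244.5.
T_6 ≈ 252.05556.
Error ≈ 244.5 − 252.05556 ≈ -7.556.

-7.556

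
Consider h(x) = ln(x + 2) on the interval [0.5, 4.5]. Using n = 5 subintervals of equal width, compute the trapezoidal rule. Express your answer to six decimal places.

5.862926

Δx = (4.5 − 0.5)/5 = 0.8.
h(0.5) ≈ 0.916291, h(1.3) ≈ 1.193922, h(2.1) ≈ 1.410987, h(2.9) ≈ 1.589235, h(3.7) ≈ 1.740466, h(4.5) ≈ 1.871802.
T_5 = (Δx/2)·[h(x_0) + 2h(x_1) + ... + 2h(x_{4}) + h(x_5)].
Sum ≈ 5.862926.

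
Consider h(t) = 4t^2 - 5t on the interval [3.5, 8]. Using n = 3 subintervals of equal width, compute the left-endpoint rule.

Δt = (8 − 3.5)/3 = 1.5.
Left endpoints: 3.5, 5, 6.5.
h(3.5) = 31.5, h(5) = 75, h(6.5) = 136.5.
Sum = Δt · [h(3.5) + h(5) + h(6.5)].
Sum = 364.5.

364.5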